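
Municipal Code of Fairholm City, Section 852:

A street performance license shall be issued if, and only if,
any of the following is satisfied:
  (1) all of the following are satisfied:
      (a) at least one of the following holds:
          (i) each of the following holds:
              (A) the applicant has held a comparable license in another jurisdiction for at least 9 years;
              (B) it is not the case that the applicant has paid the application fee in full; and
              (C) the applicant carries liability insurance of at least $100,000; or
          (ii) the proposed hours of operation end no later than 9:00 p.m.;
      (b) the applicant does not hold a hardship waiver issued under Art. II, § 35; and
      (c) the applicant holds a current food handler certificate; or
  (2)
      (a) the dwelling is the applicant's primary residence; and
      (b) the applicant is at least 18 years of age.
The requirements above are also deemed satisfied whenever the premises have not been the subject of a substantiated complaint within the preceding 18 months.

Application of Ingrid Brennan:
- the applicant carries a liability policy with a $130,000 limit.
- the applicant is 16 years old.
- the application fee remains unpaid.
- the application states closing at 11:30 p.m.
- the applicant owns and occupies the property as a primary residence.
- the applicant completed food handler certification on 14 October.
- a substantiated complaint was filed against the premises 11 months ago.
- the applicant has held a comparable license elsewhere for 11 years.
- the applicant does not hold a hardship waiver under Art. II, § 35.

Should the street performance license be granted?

(A) prior license ≥ 9 yr — holds.
(B) not (fee paid) — holds.
(C) insurance ≥ $100,000 — met.
(i): T AND T AND T → true.
(ii) closes by 9 p.m. — not met.
(a): T OR F → true.
(b) not (hardship waiver) — met.
(c) food handler cert. — met.
(1) = T AND T AND T = true.
(a) primary residence — holds.
(b) age ≥ 18 — not met.
(2): T AND F → false.
Overall = T OR F = true.
Exception (no complaint in 18 mo.) — not satisfied.
Result: main true OR exception false → true.

Yes — granted.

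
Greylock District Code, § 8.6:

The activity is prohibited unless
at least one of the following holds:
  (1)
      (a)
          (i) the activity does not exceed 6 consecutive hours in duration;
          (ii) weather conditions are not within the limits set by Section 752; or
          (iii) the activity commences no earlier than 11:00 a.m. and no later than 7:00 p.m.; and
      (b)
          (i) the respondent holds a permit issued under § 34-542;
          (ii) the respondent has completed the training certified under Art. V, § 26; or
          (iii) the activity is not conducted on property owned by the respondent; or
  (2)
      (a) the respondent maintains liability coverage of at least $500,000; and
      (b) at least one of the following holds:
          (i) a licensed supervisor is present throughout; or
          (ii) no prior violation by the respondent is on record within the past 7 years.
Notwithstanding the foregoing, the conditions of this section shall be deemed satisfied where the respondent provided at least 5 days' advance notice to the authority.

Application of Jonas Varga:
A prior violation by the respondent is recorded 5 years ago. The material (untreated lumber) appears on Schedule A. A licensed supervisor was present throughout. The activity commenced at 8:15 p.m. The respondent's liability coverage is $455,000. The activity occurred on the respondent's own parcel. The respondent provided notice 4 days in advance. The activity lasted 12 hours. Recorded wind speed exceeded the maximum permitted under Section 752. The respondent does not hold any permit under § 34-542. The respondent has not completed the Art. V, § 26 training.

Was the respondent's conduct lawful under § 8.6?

(i) ≤ 6 hrs duration — not met.
(ii) not (weather ok) — satisfied.
(iii) start within hours — not satisfied.
(a) = F OR T OR F = true.
(i) holds permit — not satisfied.
(ii) training certified — fails.
(iii) not (own property) — fails.
So (b) is not satisfied (F OR F OR F).
(1) = T AND F = false.
(a) coverage ≥ $500,000 — fails.
(i) supervisor present — satisfied.
(ii) no prior violation — fails.
(b) = T OR F = true.
(2): F AND T → false.
So Overall is not satisfied (F OR F).
Exception (≥5 days' notice) — not satisfied.
Result: main false OR exception false → false.

No — unlawful.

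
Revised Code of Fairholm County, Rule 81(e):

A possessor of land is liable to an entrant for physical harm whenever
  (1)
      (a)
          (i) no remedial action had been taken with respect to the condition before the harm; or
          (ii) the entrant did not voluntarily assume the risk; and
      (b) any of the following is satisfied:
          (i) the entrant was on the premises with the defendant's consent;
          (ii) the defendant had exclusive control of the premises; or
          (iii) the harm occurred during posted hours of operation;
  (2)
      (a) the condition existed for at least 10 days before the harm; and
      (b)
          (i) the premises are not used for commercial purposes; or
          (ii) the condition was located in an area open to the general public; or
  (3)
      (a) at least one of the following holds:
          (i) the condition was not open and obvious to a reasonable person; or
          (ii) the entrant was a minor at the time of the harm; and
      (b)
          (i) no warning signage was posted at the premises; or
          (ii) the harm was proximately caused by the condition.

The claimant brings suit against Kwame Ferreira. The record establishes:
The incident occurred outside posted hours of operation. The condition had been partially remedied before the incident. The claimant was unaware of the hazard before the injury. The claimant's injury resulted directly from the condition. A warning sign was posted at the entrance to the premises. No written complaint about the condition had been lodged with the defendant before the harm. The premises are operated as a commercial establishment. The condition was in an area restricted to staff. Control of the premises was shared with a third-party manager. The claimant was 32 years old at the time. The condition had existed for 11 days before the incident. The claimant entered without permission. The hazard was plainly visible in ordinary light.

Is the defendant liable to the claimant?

No — not liable.

(i) no remedial action — not satisfied.
(ii) no assumed risk — holds.
So (a) is satisfied (F OR T).
(i) consent to enter — not satisfied.
(ii) exclusive control — fails.
(iii) during posted hours — fails.
(b): F OR F OR F → false.
(1): T AND F → false.
(a) condition ≥10 days old — met.
(i) not (commercial use) — not satisfied.
(ii) public area — not met.
So (b) is not satisfied (F OR F).
(2) = T AND F = false.
(i) not open/obvious — not satisfied.
(ii) entrant a minor — fails.
So (a) is not satisfied (F OR F).
(i) no signage posted — not met.
(ii) proximate cause — satisfied.
(b): F OR T → true.
(3) = F AND T = false.
So Overall is not satisfied (F OR F OR F).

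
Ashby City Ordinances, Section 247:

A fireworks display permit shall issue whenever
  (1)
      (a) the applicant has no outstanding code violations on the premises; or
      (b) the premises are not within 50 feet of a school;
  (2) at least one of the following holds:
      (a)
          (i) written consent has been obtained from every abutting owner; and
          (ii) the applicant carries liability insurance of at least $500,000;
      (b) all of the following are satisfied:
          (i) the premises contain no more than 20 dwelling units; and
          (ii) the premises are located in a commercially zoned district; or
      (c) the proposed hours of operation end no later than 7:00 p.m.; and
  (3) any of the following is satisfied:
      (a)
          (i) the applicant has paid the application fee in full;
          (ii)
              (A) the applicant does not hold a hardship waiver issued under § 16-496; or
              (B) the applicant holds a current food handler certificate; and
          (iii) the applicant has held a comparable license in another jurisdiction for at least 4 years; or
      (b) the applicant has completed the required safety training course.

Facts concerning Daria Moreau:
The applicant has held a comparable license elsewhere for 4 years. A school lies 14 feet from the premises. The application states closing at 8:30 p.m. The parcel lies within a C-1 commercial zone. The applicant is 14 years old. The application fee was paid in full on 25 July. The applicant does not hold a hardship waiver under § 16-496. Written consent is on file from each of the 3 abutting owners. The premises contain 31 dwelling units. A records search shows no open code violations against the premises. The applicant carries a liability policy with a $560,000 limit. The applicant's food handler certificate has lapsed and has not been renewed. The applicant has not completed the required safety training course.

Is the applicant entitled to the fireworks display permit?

(a) no code violations — holds.
(b) ≥50 ft from school — fails.
So (1) is satisfied (T OR F).
(i) all abutters consent — met.
(ii) insurance ≥ $500,000 — holds.
(a): T AND T → true.
(i) ≤ 20 units — fails.
(ii) commercially zoned — satisfied.
(b): F AND T → false.
(c) closes by 7 p.m. — not satisfied.
(2) = T OR F OR F = true.
(i) fee paid — holds.
(A) not (hardship waiver) — met.
(B) food handler cert. — not satisfied.
(ii): T OR F → true.
(iii) prior license ≥ 4 yr — holds.
(a): T AND T AND T → true.
(b) safety training — fails.
(3) = T OR F = true.
Overall = T AND T AND T = true.

Yes — granted.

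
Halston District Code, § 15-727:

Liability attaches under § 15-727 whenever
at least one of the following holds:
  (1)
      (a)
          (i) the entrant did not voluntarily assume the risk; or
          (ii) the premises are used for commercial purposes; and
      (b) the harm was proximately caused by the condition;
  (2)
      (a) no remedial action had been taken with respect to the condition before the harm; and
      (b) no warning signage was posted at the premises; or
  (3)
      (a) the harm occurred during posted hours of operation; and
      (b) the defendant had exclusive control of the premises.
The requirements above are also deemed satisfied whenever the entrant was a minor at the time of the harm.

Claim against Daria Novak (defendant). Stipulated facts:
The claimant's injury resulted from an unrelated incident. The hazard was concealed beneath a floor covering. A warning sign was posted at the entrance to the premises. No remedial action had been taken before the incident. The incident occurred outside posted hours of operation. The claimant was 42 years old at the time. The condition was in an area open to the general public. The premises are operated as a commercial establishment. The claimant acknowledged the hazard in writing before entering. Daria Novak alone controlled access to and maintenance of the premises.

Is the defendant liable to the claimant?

No — not liable.

(i) no assumed risk — not satisfied.
(ii) commercial use — met.
So (a) is satisfied (F OR T).
(b) proximate cause — not satisfied.
So (1) is not satisfied (T AND F).
(a) no remedial action — met.
(b) no signage posted — fails.
So (2) is not satisfied (T AND F).
(a) during posted hours — not satisfied.
(b) exclusive control — holds.
So (3) is not satisfied (F AND T).
Overall: F OR F OR F → false.
Exception (entrant a minor) — not satisfied.
Result: main false OR exception false → false.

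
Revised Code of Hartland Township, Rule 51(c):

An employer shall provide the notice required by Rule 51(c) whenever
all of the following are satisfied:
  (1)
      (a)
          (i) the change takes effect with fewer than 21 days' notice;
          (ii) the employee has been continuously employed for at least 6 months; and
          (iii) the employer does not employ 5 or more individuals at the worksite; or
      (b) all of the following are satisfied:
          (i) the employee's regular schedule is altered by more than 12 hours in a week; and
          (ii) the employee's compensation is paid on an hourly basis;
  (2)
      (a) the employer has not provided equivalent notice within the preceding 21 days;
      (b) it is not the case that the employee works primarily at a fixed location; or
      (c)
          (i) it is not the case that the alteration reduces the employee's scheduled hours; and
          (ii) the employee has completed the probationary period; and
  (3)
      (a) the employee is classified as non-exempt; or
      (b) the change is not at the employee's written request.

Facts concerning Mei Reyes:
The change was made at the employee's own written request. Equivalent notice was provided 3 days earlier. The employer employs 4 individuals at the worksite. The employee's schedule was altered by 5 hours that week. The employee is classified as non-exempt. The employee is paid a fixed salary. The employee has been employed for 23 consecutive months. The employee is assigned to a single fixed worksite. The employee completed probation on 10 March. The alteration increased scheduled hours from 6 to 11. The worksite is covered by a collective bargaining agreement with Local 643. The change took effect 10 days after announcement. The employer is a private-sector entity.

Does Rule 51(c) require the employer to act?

(i) < 21 days' notice — holds.
(ii) tenure ≥ 6 mo. — holds.
(iii) not (≥ 5 at site) — holds.
(a) = T AND T AND T = true.
(i) schedule shift > 12h — not met.
(ii) hourly-paid — not satisfied.
(b): F AND F → false.
(1) = T OR F = true.
(a) no recent notice — not met.
(b) not (fixed location) — not met.
(i) not (hours reduced) — holds.
(ii) past probation — satisfied.
(c) = T AND T = true.
(2) = F OR F OR T = true.
(a) non-exempt — holds.
(b) not employee-requested — not met.
So (3) is satisfied (T OR F).
So Overall is satisfied (T AND T AND T).

Yes — required.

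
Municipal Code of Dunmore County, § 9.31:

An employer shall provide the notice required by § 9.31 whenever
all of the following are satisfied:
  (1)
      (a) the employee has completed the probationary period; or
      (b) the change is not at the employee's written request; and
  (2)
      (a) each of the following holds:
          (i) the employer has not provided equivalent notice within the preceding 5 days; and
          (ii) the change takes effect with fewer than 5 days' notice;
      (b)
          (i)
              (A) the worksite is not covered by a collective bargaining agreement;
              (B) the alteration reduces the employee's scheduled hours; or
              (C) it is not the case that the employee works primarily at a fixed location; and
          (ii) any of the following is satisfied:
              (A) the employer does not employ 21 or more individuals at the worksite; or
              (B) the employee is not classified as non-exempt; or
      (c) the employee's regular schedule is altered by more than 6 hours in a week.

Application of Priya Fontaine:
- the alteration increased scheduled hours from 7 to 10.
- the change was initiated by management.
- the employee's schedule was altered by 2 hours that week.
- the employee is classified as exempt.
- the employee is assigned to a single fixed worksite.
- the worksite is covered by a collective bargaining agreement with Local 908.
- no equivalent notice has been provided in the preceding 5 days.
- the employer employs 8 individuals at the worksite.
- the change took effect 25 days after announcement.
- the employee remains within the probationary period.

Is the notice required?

No — not required.

(a) past probation — fails.
(b) not employee-requested — holds.
So (1) is satisfied (F OR T).
(i) no recent notice — satisfied.
(ii) < 5 days' notice — not met.
So (a) is not satisfied (T AND F).
(A) no CBA — fails.
(B) hours reduced — not satisfied.
(C) not (fixed location) — not met.
(i) = F OR F OR F = false.
(A) not (≥ 21 at site) — holds.
(B) not (non-exempt) — holds.
(ii) = T OR T = true.
(b): F AND T → false.
(c) schedule shift > 6h — not met.
(2): F OR F OR F → false.
Overall = T AND F = false.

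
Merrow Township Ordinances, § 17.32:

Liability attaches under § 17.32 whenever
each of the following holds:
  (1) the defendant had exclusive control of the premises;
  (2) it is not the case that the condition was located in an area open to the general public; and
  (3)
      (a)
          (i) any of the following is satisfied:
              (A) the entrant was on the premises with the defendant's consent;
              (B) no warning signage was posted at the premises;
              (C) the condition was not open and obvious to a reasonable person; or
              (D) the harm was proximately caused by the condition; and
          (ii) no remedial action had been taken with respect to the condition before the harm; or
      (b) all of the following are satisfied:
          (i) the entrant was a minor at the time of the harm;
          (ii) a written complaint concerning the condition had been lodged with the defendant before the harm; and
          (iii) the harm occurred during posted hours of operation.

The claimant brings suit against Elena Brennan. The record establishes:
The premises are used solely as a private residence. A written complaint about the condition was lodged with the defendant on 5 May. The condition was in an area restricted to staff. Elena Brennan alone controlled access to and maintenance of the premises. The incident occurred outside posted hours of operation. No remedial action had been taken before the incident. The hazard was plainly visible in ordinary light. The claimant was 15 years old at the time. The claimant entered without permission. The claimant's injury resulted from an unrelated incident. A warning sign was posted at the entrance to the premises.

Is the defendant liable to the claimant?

(1) exclusive control — met.
(2) not (public area) — met.
(A) consent to enter — fails.
(B) no signage posted — fails.
(C) not open/obvious — not satisfied.
(D) proximate cause — not satisfied.
So (i) is not satisfied (F OR F OR F OR F).
(ii) no remedial action — met.
(a): F AND T → false.
(i) entrant a minor — met.
(ii) complaint lodged — met.
(iii) during posted hours — fails.
(b) = T AND T AND F = false.
(3) = F OR F = false.
Overall: T AND T AND F → false.

No — not liable.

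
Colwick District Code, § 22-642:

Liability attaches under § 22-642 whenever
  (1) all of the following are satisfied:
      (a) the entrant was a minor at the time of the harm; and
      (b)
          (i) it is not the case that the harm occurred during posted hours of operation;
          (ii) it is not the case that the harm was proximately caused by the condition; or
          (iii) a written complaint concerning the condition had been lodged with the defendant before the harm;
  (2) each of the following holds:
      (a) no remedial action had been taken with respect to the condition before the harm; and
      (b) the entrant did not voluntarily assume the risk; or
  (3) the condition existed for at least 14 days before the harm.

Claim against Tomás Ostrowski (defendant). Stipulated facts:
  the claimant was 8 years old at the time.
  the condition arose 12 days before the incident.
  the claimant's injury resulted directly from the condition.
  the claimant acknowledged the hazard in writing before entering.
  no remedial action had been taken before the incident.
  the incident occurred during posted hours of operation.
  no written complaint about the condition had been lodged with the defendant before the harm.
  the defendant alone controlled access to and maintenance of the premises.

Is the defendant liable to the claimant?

No — not liable.

(a) entrant a minor — met.
(i) not (during posted hours) — fails.
(ii) not (proximate cause) — not met.
(iii) complaint lodged — not met.
So (b) is not satisfied (F OR F OR F).
So (1) is not satisfied (T AND F).
(a) no remedial action — met.
(b) no assumed risk — not met.
(2): T AND F → false.
(3) condition ≥14 days old — not met.
Overall: F OR F OR F → false.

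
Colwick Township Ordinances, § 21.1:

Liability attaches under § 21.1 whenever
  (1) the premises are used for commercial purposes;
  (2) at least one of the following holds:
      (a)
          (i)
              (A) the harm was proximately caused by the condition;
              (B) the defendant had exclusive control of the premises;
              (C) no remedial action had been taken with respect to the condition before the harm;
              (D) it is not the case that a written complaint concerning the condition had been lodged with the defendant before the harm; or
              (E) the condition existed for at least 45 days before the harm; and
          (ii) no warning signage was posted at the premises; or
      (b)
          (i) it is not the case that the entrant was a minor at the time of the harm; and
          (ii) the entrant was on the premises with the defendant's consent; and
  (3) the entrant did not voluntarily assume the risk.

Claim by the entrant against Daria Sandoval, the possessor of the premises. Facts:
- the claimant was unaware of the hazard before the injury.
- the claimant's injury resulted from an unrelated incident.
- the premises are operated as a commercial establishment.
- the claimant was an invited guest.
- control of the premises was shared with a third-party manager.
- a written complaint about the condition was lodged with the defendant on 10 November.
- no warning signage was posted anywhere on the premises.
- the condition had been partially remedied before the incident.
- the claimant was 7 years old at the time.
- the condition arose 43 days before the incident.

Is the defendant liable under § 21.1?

(1) commercial use — met.
(A) proximate cause — not met.
(B) exclusive control — not met.
(C) no remedial action — not satisfied.
(D) not (complaint lodged) — fails.
(E) condition ≥45 days old — not satisfied.
(i): F OR F OR F OR F OR F → false.
(ii) no signage posted — met.
(a): F AND T → false.
(i) not (entrant a minor) — not met.
(ii) consent to enter — holds.
(b): F AND T → false.
(2) = F OR F = false.
(3) no assumed risk — met.
So Overall is not satisfied (T AND F AND T).

No — not liable.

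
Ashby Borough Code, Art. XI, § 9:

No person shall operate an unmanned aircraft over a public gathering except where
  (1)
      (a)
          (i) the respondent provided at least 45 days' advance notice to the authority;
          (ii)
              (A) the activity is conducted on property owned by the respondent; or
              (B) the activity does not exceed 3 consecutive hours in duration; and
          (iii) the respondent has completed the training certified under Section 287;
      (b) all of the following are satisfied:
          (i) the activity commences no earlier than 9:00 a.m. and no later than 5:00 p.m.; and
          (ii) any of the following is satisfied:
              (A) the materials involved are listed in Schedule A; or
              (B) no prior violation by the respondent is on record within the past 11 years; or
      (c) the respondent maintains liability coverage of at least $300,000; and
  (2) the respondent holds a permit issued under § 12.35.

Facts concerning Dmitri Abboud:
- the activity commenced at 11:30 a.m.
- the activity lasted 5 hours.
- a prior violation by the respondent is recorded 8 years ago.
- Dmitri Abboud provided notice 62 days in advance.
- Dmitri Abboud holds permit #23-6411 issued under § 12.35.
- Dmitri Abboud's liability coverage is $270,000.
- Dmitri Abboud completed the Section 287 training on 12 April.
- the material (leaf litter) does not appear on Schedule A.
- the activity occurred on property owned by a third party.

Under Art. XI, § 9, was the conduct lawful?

No — unlawful.

(i) ≥45 days' notice — satisfied.
(A) own property — fails.
(B) ≤ 3 hrs duration — not met.
(ii) = F OR F = false.
(iii) training certified — met.
So (a) is not satisfied (T AND F AND T).
(i) start within hours — satisfied.
(A) Schedule A material — not met.
(B) no prior violation — fails.
So (ii) is not satisfied (F OR F).
(b) = T AND F = false.
(c) coverage ≥ $300,000 — fails.
So (1) is not satisfied (F OR F OR F).
(2) holds permit — met.
Overall = F AND T = false.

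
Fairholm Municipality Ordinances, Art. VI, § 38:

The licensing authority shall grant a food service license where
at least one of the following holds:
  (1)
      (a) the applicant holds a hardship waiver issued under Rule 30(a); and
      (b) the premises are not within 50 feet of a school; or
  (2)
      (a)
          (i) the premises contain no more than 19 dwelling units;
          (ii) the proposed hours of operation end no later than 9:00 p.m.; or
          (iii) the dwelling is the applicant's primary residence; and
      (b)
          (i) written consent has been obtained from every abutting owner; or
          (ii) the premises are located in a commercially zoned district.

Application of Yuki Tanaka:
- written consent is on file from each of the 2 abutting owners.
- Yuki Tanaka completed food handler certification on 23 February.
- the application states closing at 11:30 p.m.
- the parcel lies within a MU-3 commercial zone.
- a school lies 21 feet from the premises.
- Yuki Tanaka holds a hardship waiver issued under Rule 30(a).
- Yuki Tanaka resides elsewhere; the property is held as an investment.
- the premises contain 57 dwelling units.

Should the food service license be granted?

No — denied.

(a) hardship waiver — satisfied.
(b) ≥50 ft from school — not met.
(1) = T AND F = false.
(i) ≤ 19 units — fails.
(ii) closes by 9 p.m. — not met.
(iii) primary residence — fails.
(a): F OR F OR F → false.
(i) all abutters consent — satisfied.
(ii) commercially zoned — holds.
So (b) is satisfied (T OR T).
(2): F AND T → false.
So Overall is not satisfied (F OR F).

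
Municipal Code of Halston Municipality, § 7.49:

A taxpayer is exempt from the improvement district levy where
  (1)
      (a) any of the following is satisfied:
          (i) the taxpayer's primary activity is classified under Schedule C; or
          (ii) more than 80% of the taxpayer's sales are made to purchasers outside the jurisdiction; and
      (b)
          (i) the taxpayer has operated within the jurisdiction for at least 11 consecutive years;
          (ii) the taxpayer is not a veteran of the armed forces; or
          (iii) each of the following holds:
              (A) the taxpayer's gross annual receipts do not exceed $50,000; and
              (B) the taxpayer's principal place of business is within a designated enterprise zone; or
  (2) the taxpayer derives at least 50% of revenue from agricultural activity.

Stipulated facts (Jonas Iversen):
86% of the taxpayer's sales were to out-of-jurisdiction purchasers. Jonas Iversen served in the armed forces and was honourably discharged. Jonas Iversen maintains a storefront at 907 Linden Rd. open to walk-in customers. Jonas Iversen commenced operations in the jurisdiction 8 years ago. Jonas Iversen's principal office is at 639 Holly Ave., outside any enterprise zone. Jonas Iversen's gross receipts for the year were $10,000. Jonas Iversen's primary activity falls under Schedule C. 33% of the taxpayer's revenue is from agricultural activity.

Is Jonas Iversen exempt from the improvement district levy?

(i) Schedule C activity — holds.
(ii) >80% out-of-jur. sales — met.
So (a) is satisfied (T OR T).
(i) ≥ 11 yrs in jurisdiction — not met.
(ii) not (veteran) — not met.
(A) receipts ≤ $50,000 — satisfied.
(B) in enterprise zone — not satisfied.
(iii) = T AND F = false.
(b): F OR F OR F → false.
(1) = T AND F = false.
(2) ≥50% agricultural — fails.
Overall = F OR F = false.

No — not exempt.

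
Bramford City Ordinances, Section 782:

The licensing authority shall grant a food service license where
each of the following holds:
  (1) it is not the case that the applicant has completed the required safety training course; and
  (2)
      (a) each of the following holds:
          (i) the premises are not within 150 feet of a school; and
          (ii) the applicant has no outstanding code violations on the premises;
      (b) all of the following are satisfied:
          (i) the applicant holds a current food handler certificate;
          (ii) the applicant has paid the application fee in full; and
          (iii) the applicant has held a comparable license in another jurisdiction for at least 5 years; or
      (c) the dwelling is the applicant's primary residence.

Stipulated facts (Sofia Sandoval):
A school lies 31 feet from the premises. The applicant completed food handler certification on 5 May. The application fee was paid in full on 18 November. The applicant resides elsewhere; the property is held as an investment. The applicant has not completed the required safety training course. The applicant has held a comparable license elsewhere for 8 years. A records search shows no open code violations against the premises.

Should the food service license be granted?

(1) not (safety training) — met.
(i) ≥150 ft from school — not met.
(ii) no code violations — satisfied.
(a): F AND T → false.
(i) food handler cert. — met.
(ii) fee paid — holds.
(iii) prior license ≥ 5 yr — holds.
So (b) is satisfied (T AND T AND T).
(c) primary residence — not met.
So (2) is satisfied (F OR T OR F).
Overall = T AND T = true.

Yes — granted.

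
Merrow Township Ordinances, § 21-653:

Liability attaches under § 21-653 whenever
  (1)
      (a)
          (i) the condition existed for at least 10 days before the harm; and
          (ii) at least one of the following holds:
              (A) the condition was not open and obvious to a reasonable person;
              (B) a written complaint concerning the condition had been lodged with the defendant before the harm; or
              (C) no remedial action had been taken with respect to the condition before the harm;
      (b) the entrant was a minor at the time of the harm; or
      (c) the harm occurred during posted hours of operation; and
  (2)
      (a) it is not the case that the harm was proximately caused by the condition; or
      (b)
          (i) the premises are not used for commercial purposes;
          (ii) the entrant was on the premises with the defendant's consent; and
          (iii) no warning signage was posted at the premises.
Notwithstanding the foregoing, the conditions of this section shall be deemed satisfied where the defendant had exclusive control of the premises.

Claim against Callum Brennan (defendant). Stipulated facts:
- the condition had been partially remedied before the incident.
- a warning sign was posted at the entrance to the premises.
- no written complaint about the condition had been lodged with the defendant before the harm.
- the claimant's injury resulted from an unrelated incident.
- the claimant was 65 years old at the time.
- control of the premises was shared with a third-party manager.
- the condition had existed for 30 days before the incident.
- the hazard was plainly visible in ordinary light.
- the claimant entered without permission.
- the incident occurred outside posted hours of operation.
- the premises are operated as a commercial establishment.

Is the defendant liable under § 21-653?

(i) condition ≥10 days old — holds.
(A) not open/obvious — fails.
(B) complaint lodged — fails.
(C) no remedial action — fails.
(ii) = F OR F OR F = false.
So (a) is not satisfied (T AND F).
(b) entrant a minor — fails.
(c) during posted hours — fails.
(1) = F OR F OR F = false.
(a) not (proximate cause) — met.
(i) not (commercial use) — not met.
(ii) consent to enter — fails.
(iii) no signage posted — not met.
So (b) is not satisfied (F AND F AND F).
(2): T OR F → true.
So Overall is not satisfied (F AND T).
Exception (exclusive control) — not satisfied.
Result: main false OR exception false → false.

No — not liable.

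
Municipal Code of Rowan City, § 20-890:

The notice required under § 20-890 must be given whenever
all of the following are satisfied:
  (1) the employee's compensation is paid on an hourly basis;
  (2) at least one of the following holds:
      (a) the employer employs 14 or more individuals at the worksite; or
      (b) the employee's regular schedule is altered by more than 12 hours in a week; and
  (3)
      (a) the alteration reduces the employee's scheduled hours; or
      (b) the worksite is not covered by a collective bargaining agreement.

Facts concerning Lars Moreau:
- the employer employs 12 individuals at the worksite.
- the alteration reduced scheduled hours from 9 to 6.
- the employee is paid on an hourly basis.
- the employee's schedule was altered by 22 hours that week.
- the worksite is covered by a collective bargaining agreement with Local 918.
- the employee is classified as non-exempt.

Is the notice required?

(1) hourly-paid — holds.
(a) ≥ 14 at site — fails.
(b) schedule shift > 12h — holds.
(2): F OR T → true.
(a) hours reduced — holds.
(b) no CBA — fails.
(3): T OR F → true.
So Overall is satisfied (T AND T AND T).

Yes — required.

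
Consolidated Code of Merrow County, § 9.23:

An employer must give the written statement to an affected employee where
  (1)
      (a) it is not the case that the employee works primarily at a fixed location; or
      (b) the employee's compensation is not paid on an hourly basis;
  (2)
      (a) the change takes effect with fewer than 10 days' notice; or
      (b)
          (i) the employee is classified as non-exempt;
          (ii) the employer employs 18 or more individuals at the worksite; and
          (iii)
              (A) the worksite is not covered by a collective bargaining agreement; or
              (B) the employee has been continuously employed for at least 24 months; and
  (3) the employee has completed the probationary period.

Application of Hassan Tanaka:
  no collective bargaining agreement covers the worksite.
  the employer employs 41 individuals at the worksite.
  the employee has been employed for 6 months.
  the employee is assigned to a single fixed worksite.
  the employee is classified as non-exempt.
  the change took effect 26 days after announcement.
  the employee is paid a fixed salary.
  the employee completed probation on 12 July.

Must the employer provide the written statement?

(a) not (fixed location) — fails.
(b) not (hourly-paid) — satisfied.
So (1) is satisfied (F OR T).
(a) < 10 days' notice — not satisfied.
(i) non-exempt — satisfied.
(ii) ≥ 18 at site — holds.
(A) no CBA — satisfied.
(B) tenure ≥ 24 mo. — not met.
(iii) = T OR F = true.
(b) = T AND T AND T = true.
So (2) is satisfied (F OR T).
(3) past probation — met.
So Overall is satisfied (T AND T AND T).

Yes — required.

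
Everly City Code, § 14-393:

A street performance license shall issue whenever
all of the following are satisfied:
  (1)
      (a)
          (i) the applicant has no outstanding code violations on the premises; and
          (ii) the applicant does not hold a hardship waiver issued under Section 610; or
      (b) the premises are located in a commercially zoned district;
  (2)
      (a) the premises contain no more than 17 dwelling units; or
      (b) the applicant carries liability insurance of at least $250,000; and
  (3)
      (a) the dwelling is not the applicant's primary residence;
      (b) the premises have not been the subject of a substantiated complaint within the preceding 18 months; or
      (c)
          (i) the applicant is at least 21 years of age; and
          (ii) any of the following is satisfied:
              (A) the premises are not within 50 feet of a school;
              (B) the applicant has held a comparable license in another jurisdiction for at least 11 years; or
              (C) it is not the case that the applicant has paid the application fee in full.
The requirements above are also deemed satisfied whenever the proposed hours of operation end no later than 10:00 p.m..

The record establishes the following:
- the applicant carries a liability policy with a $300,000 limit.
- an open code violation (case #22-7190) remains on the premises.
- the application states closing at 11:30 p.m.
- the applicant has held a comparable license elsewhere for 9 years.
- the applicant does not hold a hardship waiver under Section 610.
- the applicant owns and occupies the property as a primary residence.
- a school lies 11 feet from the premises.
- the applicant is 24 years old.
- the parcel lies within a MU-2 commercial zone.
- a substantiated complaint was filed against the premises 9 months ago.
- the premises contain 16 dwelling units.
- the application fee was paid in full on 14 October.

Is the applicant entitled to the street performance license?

No — denied.

(i) no code violations — not satisfied.
(ii) not (hardship waiver) — met.
So (a) is not satisfied (F AND T).
(b) commercially zoned — met.
So (1) is satisfied (F OR T).
(a) ≤ 17 units — satisfied.
(b) insurance ≥ $250,000 — satisfied.
So (2) is satisfied (T OR T).
(a) not (primary residence) — fails.
(b) no complaint in 18 mo. — fails.
(i) age ≥ 21 — holds.
(A) ≥50 ft from school — not satisfied.
(B) prior license ≥ 11 yr — not satisfied.
(C) not (fee paid) — not met.
(ii) = F OR F OR F = false.
(c): T AND F → false.
So (3) is not satisfied (F OR F OR F).
Overall = T AND T AND F = false.
Exception (closes by 10 p.m.) — not satisfied.
Result: main false OR exception false → false.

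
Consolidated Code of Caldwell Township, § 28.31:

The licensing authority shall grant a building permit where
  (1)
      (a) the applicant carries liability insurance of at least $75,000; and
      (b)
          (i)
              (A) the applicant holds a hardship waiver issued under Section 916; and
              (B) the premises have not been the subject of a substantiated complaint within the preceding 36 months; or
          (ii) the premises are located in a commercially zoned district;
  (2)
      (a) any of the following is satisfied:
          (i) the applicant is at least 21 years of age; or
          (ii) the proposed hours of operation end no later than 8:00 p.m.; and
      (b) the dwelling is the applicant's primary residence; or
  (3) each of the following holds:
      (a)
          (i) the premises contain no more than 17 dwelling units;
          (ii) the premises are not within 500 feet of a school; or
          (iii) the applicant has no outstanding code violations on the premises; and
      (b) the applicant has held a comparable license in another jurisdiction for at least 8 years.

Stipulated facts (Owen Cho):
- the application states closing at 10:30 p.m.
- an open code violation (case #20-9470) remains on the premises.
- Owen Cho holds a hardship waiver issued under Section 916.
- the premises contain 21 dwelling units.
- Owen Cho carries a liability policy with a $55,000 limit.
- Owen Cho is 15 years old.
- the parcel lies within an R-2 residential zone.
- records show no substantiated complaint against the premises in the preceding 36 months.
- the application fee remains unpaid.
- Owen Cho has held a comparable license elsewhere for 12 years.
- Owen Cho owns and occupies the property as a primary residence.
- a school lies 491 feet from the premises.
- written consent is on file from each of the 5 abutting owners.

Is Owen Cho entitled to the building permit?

(a) insurance ≥ $75,000 — not met.
(A) hardship waiver — holds.
(B) no complaint in 36 mo. — met.
(i) = T AND T = true.
(ii) commercially zoned — fails.
(b): T OR F → true.
(1): F AND T → false.
(i) age ≥ 21 — not satisfied.
(ii) closes by 8 p.m. — not satisfied.
So (a) is not satisfied (F OR F).
(b) primary residence — met.
(2): F AND T → false.
(i) ≤ 17 units — fails.
(ii) ≥500 ft from school — not met.
(iii) no code violations — fails.
(a): F OR F OR F → false.
(b) prior license ≥ 8 yr — satisfied.
So (3) is not satisfied (F AND T).
Overall: F OR F OR F → false.

No — denied.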